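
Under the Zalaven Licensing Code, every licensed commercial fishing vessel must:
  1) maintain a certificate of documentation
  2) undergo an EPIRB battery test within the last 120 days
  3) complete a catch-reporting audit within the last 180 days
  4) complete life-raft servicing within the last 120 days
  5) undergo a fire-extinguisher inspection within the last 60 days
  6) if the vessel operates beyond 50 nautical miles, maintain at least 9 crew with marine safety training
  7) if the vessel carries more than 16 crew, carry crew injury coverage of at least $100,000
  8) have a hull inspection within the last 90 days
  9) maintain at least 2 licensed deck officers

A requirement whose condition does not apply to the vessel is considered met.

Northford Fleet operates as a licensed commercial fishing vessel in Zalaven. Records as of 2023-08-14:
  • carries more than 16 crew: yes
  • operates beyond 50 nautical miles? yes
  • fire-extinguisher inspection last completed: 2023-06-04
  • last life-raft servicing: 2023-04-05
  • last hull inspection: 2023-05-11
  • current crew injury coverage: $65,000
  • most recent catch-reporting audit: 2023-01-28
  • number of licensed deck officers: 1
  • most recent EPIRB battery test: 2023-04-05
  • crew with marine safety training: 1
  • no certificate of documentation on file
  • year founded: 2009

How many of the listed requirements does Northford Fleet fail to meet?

9

1. certificate of documentation absent → not met
2. EPIRB battery test 131 days ago vs limit 120 → not met
3. catch-reporting audit 198 days ago vs limit 180 → not met
4. life-raft servicing 131 days ago vs limit 120 → not met
5. fire-extinguisher inspection 71 days ago vs limit 60 → not met
6. condition 'operates beyond 50 nautical miles' holds; crew with marine safety training 1 < 9 → not met
7. condition 'carries more than 16 crew' holds; crew injury coverage $65,000 < $100,000 → not met
8. hull inspection 95 days ago vs limit 90 → not met
9. licensed deck officers 1 < 2 → not met
Not met: 9 of 9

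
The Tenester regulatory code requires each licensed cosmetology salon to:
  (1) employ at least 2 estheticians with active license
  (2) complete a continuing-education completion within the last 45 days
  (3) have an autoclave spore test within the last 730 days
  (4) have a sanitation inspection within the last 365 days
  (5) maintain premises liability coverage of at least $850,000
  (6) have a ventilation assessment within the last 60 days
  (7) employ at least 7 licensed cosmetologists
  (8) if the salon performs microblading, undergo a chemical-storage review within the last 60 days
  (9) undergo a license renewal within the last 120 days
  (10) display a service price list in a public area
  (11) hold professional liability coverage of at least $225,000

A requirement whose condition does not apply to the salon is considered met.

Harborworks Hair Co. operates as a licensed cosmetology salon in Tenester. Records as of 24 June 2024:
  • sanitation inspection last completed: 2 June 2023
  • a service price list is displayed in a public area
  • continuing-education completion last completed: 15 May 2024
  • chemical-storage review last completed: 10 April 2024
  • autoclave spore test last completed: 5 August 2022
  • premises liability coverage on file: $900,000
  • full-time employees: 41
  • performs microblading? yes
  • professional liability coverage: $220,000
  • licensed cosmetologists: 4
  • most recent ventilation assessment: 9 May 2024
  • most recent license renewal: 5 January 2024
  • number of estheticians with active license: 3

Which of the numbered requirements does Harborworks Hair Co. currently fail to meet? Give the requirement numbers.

1. estheticians with active license 3 ≥ 2 → met
2. continuing-education completion 40 days ago vs limit 45 → met
3. autoclave spore test 689 days ago vs limit 730 → met
4. sanitation inspection 388 days ago vs limit 365 → not met
5. premises liability coverage $900,000 ≥ $850,000 → met
6. ventilation assessment 46 days ago vs limit 60 → met
7. licensed cosmetologists 4 < 7 → not met
8. condition 'performs microblading' holds; chemical-storage review 75 days ago vs limit 60 → not met
9. license renewal 171 days ago vs limit 120 → not met
10. service price list present → met
11. professional liability coverage $220,000 < $225,000 → not met
Not met: 4, 7, 8, 9, 11

4, 7, 8, 9, 11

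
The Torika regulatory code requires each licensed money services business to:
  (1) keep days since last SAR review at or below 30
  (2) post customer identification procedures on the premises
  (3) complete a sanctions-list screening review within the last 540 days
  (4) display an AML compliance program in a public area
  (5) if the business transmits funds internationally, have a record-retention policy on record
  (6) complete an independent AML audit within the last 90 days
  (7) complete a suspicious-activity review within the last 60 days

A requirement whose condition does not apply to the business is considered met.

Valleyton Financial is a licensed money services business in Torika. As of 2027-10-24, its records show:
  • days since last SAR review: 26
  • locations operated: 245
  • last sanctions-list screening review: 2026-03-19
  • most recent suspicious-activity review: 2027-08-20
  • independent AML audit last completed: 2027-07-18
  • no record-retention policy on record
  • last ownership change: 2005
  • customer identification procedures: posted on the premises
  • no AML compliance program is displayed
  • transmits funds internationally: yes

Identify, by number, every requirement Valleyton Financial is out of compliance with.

1. days since last SAR review 26 ≤ 30 → met
2. customer identification procedures present → met
3. sanctions-list screening review 584 days ago vs limit 540 → not met
4. AML compliance program absent → not met
5. condition 'transmits funds internationally' holds; record-retention policy absent → not met
6. independent AML audit 98 days ago vs limit 90 → not met
7. suspicious-activity review 65 days ago vs limit 60 → not met
Not met: 3, 4, 5, 6, 7

3, 4, 5, 6, 7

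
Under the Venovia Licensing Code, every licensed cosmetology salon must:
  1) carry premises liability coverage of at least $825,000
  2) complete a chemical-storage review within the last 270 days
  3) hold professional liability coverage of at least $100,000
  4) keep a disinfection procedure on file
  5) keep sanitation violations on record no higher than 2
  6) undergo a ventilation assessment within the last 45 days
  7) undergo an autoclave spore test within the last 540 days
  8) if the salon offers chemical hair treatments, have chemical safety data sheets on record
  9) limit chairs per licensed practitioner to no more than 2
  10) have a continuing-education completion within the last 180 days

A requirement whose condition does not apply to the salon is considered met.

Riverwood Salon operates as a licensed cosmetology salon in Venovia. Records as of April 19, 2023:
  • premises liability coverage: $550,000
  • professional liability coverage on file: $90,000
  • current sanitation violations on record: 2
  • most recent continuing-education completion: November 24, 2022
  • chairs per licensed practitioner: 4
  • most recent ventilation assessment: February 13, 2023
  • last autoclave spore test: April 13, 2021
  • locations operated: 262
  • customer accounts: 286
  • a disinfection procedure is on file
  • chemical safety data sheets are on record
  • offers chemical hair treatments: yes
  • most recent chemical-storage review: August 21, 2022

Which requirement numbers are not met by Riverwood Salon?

1. premises liability coverage $550,000 < $825,000 → not met
2. chemical-storage review 241 days ago vs limit 270 → met
3. professional liability coverage $90,000 < $100,000 → not met
4. disinfection procedure present → met
5. sanitation violations on record 2 ≤ 2 → met
6. ventilation assessment 65 days ago vs limit 45 → not met
7. autoclave spore test 736 days ago vs limit 540 → not met
8. condition 'offers chemical hair treatments' holds; chemical safety data sheets present → met
9. chairs per licensed practitioner 4 > 2 → not met
10. continuing-education completion 146 days ago vs limit 180 → met
Not met: 1, 3, 6, 7, 9

1, 3, 6, 7, 9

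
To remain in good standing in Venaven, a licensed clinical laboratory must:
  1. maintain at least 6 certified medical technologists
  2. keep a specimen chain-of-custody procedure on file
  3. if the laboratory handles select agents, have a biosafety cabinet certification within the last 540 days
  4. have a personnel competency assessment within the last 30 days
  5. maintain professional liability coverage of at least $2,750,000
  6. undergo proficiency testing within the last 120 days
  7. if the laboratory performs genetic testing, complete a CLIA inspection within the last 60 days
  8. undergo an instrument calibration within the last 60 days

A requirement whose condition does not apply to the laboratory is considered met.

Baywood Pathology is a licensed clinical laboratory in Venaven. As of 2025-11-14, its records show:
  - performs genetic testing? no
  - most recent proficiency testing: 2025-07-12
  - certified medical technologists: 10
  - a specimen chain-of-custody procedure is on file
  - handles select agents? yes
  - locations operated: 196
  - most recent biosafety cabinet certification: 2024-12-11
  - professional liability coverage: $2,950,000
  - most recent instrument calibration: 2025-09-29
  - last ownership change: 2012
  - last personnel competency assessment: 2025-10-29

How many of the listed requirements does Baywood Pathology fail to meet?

1

1. certified medical technologists 10 ≥ 6 → met
2. specimen chain-of-custody procedure present → met
3. condition 'handles select agents' holds; biosafety cabinet certification 338 days ago vs limit 540 → met
4. personnel competency assessment 16 days ago vs limit 30 → met
5. professional liability coverage $2,950,000 ≥ $2,750,000 → met
6. proficiency testing 125 days ago vs limit 120 → not met
7. condition 'performs genetic testing' does not hold → requirement n/a → met
8. instrument calibration 46 days ago vs limit 60 → met
Not met: 1 of 8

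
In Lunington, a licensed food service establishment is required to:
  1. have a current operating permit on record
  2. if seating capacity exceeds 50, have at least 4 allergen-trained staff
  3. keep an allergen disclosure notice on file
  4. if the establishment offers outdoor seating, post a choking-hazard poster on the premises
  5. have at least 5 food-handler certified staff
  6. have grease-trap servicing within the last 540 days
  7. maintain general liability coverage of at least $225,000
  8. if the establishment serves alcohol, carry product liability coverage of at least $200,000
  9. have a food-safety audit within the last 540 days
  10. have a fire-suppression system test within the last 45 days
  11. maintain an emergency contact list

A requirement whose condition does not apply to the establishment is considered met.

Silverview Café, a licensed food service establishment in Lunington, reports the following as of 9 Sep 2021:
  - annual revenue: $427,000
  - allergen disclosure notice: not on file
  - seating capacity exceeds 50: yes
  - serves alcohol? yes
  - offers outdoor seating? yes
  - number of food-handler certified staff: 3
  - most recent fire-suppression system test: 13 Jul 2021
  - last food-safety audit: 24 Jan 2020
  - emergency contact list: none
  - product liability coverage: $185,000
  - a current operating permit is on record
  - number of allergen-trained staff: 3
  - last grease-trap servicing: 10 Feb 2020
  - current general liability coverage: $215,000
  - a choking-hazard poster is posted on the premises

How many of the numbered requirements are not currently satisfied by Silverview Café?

1. current operating permit present → met
2. condition 'seating capacity exceeds 50' holds; allergen-trained staff 3 < 4 → not met
3. allergen disclosure notice absent → not met
4. condition 'offers outdoor seating' holds; choking-hazard poster present → met
5. food-handler certified staff 3 < 5 → not met
6. grease-trap servicing 577 days ago vs limit 540 → not met
7. general liability coverage $215,000 < $225,000 → not met
8. condition 'serves alcohol' holds; product liability coverage $185,000 < $200,000 → not met
9. food-safety audit 594 days ago vs limit 540 → not met
10. fire-suppression system test 58 days ago vs limit 45 → not met
11. emergency contact list absent → not met
Not met: 9 of 11

9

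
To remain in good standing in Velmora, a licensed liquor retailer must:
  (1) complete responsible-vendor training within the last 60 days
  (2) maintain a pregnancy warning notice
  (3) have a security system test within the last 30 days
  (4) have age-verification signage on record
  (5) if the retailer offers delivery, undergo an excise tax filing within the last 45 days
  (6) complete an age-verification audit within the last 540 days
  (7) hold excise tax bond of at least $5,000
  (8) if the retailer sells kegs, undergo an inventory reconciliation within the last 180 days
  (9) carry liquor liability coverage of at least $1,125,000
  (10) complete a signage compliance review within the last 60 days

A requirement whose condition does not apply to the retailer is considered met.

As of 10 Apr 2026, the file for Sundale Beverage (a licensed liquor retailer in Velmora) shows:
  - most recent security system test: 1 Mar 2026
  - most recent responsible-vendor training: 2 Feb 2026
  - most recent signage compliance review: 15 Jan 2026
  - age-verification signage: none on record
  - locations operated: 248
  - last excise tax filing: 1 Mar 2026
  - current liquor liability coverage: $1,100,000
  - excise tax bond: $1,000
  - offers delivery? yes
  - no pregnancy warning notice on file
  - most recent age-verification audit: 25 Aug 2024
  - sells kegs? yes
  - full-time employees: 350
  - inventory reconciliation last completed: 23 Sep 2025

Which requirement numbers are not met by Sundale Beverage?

1, 2, 3, 4, 6, 7, 8, 9, 10

1. responsible-vendor training 67 days ago vs limit 60 → not met
2. pregnancy warning notice absent → not met
3. security system test 40 days ago vs limit 30 → not met
4. age-verification signage absent → not met
5. condition 'offers delivery' holds; excise tax filing 40 days ago vs limit 45 → met
6. age-verification audit 593 days ago vs limit 540 → not met
7. excise tax bond $1,000 < $5,000 → not met
8. condition 'sells kegs' holds; inventory reconciliation 199 days ago vs limit 180 → not met
9. liquor liability coverage $1,100,000 < $1,125,000 → not met
10. signage compliance review 85 days ago vs limit 60 → not met
Not met: 1, 2, 3, 4, 6, 7, 8, 9, 10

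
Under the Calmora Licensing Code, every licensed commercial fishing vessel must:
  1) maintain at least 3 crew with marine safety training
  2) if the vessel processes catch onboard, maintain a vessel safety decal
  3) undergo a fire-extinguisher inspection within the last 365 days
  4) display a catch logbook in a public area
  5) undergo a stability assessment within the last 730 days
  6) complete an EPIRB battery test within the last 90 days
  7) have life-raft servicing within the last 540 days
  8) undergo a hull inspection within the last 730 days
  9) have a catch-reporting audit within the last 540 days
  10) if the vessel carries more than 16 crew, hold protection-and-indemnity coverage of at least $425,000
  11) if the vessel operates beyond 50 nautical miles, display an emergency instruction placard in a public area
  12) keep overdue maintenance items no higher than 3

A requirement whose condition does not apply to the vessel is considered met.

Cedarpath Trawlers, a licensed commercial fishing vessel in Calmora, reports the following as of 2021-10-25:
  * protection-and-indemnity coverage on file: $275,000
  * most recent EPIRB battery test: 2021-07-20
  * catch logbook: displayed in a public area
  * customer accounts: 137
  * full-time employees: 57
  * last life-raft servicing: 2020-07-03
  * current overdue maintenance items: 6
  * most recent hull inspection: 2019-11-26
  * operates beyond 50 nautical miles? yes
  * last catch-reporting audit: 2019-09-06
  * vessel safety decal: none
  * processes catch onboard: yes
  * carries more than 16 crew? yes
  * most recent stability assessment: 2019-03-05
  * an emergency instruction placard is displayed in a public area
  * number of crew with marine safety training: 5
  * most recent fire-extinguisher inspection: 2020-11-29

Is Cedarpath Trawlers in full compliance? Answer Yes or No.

No

1. crew with marine safety training 5 ≥ 3 → met
2. condition 'processes catch onboard' holds; vessel safety decal absent → not met
3. fire-extinguisher inspection 330 days ago vs limit 365 → met
4. catch logbook present → met
5. stability assessment 965 days ago vs limit 730 → not met
6. EPIRB battery test 97 days ago vs limit 90 → not met
7. life-raft servicing 479 days ago vs limit 540 → met
8. hull inspection 699 days ago vs limit 730 → met
9. catch-reporting audit 780 days ago vs limit 540 → not met
10. condition 'carries more than 16 crew' holds; protection-and-indemnity coverage $275,000 < $425,000 → not met
11. condition 'operates beyond 50 nautical miles' holds; emergency instruction placard present → met
12. overdue maintenance items 6 > 3 → not met
Not met: 2, 5, 6, 9, 10, 12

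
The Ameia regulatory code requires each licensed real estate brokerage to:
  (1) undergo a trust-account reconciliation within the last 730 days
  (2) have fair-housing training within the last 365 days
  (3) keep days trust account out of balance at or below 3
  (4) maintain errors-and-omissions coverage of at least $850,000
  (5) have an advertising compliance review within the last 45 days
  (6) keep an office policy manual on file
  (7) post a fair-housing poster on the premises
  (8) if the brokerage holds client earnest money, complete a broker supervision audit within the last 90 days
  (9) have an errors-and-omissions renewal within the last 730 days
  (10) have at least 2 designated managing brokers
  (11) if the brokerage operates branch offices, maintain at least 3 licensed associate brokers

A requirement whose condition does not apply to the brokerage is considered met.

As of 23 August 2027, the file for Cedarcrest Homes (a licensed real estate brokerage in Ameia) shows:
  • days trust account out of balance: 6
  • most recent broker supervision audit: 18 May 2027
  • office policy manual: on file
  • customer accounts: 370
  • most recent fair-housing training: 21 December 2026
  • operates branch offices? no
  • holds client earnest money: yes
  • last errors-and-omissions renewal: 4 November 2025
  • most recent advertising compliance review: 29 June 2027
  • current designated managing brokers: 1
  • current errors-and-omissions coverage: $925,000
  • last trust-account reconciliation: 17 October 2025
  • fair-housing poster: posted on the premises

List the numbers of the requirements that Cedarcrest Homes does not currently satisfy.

1. trust-account reconciliation 675 days ago vs limit 730 → met
2. fair-housing training 245 days ago vs limit 365 → met
3. days trust account out of balance 6 > 3 → not met
4. errors-and-omissions coverage $925,000 ≥ $850,000 → met
5. advertising compliance review 55 days ago vs limit 45 → not met
6. office policy manual present → met
7. fair-housing poster present → met
8. condition 'holds client earnest money' holds; broker supervision audit 97 days ago vs limit 90 → not met
9. errors-and-omissions renewal 657 days ago vs limit 730 → met
10. designated managing brokers 1 < 2 → not met
11. condition 'operates branch offices' does not hold → requirement n/a → met
Not met: 3, 5, 8, 10

3, 5, 8, 10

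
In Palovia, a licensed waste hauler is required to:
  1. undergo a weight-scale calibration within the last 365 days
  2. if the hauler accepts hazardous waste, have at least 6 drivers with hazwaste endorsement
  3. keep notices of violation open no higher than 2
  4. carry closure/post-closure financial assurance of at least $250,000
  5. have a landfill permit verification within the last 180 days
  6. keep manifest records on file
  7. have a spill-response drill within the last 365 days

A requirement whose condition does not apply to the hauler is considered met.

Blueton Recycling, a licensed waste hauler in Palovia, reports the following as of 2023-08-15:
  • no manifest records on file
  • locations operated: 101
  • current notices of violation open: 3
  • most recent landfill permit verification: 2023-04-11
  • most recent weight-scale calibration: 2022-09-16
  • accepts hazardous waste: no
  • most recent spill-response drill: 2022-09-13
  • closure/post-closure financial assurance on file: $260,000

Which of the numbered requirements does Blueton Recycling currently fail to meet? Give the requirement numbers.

3, 6

1. weight-scale calibration 333 days ago vs limit 365 → met
2. condition 'accepts hazardous waste' does not hold → requirement n/a → met
3. notices of violation open 3 > 2 → not met
4. closure/post-closure financial assurance $260,000 ≥ $250,000 → met
5. landfill permit verification 126 days ago vs limit 180 → met
6. manifest records absent → not met
7. spill-response drill 336 days ago vs limit 365 → met
Not met: 3, 6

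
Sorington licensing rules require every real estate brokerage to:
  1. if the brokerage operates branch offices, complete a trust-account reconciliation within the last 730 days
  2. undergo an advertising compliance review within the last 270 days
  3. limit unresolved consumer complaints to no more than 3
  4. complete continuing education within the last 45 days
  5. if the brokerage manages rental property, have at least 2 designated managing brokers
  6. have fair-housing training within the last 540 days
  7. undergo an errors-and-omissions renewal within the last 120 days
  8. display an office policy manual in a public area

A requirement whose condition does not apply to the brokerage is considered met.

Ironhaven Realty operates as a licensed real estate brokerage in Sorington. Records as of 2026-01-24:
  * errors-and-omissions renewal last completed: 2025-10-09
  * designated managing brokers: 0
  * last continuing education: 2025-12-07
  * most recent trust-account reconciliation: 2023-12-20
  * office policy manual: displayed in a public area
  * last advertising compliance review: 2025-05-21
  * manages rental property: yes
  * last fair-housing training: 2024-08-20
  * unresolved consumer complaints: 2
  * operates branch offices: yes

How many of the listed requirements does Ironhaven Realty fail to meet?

3

1. condition 'operates branch offices' holds; trust-account reconciliation 766 days ago vs limit 730 → not met
2. advertising compliance review 248 days ago vs limit 270 → met
3. unresolved consumer complaints 2 ≤ 3 → met
4. continuing education 48 days ago vs limit 45 → not met
5. condition 'manages rental property' holds; designated managing brokers 0 < 2 → not met
6. fair-housing training 522 days ago vs limit 540 → met
7. errors-and-omissions renewal 107 days ago vs limit 120 → met
8. office policy manual present → met
Not met: 3 of 8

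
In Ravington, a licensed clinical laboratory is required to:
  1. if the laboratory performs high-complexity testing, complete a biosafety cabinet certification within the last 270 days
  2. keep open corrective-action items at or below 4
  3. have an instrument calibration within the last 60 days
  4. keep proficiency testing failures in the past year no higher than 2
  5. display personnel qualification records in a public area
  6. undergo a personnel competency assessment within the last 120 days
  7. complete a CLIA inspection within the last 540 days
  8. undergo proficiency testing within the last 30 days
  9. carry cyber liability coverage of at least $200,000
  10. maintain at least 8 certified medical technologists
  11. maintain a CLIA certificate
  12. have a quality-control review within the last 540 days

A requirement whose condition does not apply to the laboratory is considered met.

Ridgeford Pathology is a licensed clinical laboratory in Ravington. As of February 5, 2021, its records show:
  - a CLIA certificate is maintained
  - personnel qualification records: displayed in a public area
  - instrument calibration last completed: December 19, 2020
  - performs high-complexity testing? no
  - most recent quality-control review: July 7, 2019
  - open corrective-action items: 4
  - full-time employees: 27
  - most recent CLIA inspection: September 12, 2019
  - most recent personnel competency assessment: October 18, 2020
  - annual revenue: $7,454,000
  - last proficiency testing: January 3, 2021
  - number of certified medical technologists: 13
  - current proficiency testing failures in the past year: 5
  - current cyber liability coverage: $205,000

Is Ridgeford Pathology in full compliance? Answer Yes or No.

No

1. condition 'performs high-complexity testing' does not hold → requirement n/a → met
2. open corrective-action items 4 ≤ 4 → met
3. instrument calibration 48 days ago vs limit 60 → met
4. proficiency testing failures in the past year 5 > 2 → not met
5. personnel qualification records present → met
6. personnel competency assessment 110 days ago vs limit 120 → met
7. CLIA inspection 512 days ago vs limit 540 → met
8. proficiency testing 33 days ago vs limit 30 → not met
9. cyber liability coverage $205,000 ≥ $200,000 → met
10. certified medical technologists 13 ≥ 8 → met
11. CLIA certificate present → met
12. quality-control review 579 days ago vs limit 540 → not met
Not met: 4, 8, 12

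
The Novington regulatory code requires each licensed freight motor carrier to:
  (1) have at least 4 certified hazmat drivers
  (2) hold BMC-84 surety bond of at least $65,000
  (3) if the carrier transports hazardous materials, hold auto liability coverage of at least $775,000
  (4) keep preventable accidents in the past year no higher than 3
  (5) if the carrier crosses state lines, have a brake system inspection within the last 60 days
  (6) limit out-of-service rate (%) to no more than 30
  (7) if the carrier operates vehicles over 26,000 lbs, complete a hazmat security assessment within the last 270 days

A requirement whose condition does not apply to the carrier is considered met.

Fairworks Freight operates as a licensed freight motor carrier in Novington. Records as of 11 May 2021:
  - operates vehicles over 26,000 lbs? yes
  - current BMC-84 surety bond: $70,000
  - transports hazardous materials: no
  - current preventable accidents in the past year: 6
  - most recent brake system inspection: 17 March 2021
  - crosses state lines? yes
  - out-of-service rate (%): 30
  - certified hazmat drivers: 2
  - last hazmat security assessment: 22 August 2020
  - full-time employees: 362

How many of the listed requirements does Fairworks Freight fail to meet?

1. certified hazmat drivers 2 < 4 → not met
2. BMC-84 surety bond $70,000 ≥ $65,000 → met
3. condition 'transports hazardous materials' does not hold → requirement n/a → met
4. preventable accidents in the past year 6 > 3 → not met
5. condition 'crosses state lines' holds; brake system inspection 55 days ago vs limit 60 → met
6. out-of-service rate (%) 30 ≤ 30 → met
7. condition 'operates vehicles over 26,000 lbs' holds; hazmat security assessment 262 days ago vs limit 270 → met
Not met: 2 of 7

2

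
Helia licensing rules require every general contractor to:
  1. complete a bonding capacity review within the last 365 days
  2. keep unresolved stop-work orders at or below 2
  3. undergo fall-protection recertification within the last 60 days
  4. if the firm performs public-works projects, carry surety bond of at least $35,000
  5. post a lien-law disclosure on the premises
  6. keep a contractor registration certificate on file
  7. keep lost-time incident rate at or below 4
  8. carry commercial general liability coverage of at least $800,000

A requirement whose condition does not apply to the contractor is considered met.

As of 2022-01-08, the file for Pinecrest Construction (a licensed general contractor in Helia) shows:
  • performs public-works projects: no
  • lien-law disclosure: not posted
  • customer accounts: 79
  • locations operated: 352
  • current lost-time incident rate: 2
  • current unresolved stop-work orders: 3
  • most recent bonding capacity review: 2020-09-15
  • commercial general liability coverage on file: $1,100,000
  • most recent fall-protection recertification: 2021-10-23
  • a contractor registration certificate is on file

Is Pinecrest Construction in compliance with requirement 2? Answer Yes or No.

No

2. unresolved stop-work orders 3 > 2 → not met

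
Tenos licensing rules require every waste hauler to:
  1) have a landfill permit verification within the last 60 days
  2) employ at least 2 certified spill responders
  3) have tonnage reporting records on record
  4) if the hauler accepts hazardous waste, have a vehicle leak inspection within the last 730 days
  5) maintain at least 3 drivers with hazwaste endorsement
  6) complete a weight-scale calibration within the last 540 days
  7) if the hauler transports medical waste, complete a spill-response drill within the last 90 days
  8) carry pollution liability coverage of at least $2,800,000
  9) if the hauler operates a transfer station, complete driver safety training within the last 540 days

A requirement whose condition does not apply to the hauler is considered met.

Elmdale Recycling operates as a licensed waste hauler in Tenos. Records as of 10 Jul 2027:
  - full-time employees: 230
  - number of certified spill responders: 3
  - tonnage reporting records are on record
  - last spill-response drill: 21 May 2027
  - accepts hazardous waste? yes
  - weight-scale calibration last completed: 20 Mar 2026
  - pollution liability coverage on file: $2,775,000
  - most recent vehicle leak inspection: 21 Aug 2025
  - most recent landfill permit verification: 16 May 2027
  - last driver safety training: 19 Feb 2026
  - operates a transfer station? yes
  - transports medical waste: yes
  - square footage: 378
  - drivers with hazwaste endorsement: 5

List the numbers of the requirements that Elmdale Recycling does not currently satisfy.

8

1. landfill permit verification 55 days ago vs limit 60 → met
2. certified spill responders 3 ≥ 2 → met
3. tonnage reporting records present → met
4. condition 'accepts hazardous waste' holds; vehicle leak inspection 688 days ago vs limit 730 → met
5. drivers with hazwaste endorsement 5 ≥ 3 → met
6. weight-scale calibration 477 days ago vs limit 540 → met
7. condition 'transports medical waste' holds; spill-response drill 50 days ago vs limit 90 → met
8. pollution liability coverage $2,775,000 < $2,800,000 → not met
9. condition 'operates a transfer station' holds; driver safety training 506 days ago vs limit 540 → met
Not met: 8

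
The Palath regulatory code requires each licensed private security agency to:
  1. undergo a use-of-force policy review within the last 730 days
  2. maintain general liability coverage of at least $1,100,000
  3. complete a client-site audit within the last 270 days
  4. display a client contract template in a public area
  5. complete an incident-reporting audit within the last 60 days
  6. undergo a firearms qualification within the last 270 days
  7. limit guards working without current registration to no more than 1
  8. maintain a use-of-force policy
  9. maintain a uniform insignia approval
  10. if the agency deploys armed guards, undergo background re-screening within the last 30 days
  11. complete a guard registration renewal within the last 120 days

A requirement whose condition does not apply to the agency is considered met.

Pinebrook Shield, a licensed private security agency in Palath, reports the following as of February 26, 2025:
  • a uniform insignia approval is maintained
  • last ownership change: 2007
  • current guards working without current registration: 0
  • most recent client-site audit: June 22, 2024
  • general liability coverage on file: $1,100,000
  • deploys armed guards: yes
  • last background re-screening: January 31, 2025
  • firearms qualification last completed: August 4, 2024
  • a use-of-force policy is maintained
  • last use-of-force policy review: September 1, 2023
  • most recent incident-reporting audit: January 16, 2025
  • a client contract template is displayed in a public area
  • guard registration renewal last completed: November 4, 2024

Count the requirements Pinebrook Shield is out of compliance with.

1. use-of-force policy review 544 days ago vs limit 730 → met
2. general liability coverage $1,100,000 ≥ $1,100,000 → met
3. client-site audit 249 days ago vs limit 270 → met
4. client contract template present → met
5. incident-reporting audit 41 days ago vs limit 60 → met
6. firearms qualification 206 days ago vs limit 270 → met
7. guards working without current registration 0 ≤ 1 → met
8. use-of-force policy present → met
9. uniform insignia approval present → met
10. condition 'deploys armed guards' holds; background re-screening 26 days ago vs limit 30 → met
11. guard registration renewal 114 days ago vs limit 120 → met
Not met: 0 of 11

0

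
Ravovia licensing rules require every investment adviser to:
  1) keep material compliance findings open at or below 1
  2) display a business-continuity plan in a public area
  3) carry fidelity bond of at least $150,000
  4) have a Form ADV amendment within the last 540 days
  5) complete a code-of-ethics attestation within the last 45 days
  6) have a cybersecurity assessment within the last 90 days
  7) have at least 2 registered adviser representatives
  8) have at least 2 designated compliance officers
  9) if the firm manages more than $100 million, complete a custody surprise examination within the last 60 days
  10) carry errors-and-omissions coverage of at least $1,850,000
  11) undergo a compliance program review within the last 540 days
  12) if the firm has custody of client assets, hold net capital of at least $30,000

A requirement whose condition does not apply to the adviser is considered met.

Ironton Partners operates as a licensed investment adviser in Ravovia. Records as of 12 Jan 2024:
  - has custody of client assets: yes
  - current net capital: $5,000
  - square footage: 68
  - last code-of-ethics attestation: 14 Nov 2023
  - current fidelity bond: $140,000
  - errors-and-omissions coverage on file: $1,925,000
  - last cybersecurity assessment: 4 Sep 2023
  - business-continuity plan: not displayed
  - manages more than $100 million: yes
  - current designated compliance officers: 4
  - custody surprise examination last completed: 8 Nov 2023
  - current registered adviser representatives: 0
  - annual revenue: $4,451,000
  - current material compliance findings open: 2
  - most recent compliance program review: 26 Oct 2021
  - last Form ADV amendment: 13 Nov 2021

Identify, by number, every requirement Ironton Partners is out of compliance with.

1. material compliance findings open 2 > 1 → not met
2. business-continuity plan absent → not met
3. fidelity bond $140,000 < $150,000 → not met
4. Form ADV amendment 790 days ago vs limit 540 → not met
5. code-of-ethics attestation 59 days ago vs limit 45 → not met
6. cybersecurity assessment 130 days ago vs limit 90 → not met
7. registered adviser representatives 0 < 2 → not met
8. designated compliance officers 4 ≥ 2 → met
9. condition 'manages more than $100 million' holds; custody surprise examination 65 days ago vs limit 60 → not met
10. errors-and-omissions coverage $1,925,000 ≥ $1,850,000 → met
11. compliance program review 808 days ago vs limit 540 → not met
12. condition 'has custody of client assets' holds; net capital $5,000 < $30,000 → not met
Not met: 1, 2, 3, 4, 5, 6, 7, 9, 11, 12

1, 2, 3, 4, 5, 6, 7, 9, 11, 12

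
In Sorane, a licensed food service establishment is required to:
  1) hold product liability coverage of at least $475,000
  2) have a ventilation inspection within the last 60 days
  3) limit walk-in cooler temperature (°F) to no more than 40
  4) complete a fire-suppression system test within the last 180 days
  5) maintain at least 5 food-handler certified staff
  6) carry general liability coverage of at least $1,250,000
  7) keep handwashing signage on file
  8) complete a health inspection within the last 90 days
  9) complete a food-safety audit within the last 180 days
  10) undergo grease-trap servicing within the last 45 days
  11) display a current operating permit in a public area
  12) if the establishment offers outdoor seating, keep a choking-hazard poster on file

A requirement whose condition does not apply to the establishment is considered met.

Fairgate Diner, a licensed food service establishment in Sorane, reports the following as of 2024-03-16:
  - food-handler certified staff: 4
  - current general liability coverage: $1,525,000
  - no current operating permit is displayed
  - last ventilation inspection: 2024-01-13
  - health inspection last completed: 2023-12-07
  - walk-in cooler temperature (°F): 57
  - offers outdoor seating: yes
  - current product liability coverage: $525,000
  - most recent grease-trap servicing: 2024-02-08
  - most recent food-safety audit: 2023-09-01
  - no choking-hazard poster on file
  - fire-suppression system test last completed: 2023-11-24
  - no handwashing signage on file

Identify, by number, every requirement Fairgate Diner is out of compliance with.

2, 3, 5, 7, 8, 9, 11, 12

1. product liability coverage $525,000 ≥ $475,000 → met
2. ventilation inspection 63 days ago vs limit 60 → not met
3. walk-in cooler temperature (°F) 57 > 40 → not met
4. fire-suppression system test 113 days ago vs limit 180 → met
5. food-handler certified staff 4 < 5 → not met
6. general liability coverage $1,525,000 ≥ $1,250,000 → met
7. handwashing signage absent → not met
8. health inspection 100 days ago vs limit 90 → not met
9. food-safety audit 197 days ago vs limit 180 → not met
10. grease-trap servicing 37 days ago vs limit 45 → met
11. current operating permit absent → not met
12. condition 'offers outdoor seating' holds; choking-hazard poster absent → not met
Not met: 2, 3, 5, 7, 8, 9, 11, 12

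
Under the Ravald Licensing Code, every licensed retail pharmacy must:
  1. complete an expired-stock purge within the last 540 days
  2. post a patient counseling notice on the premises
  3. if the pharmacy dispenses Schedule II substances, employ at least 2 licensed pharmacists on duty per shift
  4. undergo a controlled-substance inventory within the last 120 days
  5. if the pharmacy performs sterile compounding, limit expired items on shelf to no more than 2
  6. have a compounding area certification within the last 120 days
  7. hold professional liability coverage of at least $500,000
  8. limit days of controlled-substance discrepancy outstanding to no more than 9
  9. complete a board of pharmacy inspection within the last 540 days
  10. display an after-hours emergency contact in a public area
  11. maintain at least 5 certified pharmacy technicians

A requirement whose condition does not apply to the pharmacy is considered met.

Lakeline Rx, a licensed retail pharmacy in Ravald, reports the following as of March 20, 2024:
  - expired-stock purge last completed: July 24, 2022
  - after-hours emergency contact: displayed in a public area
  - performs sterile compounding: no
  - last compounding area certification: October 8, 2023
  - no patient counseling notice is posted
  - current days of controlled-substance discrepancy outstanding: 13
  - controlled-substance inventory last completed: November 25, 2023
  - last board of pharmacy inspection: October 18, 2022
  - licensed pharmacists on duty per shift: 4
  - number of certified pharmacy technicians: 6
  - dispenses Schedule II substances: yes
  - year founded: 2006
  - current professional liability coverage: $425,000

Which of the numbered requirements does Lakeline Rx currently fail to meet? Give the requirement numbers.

1. expired-stock purge 605 days ago vs limit 540 → not met
2. patient counseling notice absent → not met
3. condition 'dispenses Schedule II substances' holds; licensed pharmacists on duty per shift 4 ≥ 2 → met
4. controlled-substance inventory 116 days ago vs limit 120 → met
5. condition 'performs sterile compounding' does not hold → requirement n/a → met
6. compounding area certification 164 days ago vs limit 120 → not met
7. professional liability coverage $425,000 < $500,000 → not met
8. days of controlled-substance discrepancy outstanding 13 > 9 → not met
9. board of pharmacy inspection 519 days ago vs limit 540 → met
10. after-hours emergency contact present → met
11. certified pharmacy technicians 6 ≥ 5 → met
Not met: 1, 2, 6, 7, 8

1, 2, 6, 7, 8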